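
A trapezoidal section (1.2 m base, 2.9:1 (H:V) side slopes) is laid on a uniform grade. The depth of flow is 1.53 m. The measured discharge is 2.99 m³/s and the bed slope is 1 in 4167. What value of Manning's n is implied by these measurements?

With bottom width b = 1.2 m and side slope z = 2.9: A = (b + zy)y = (1.2 + 2.9×1.53)×1.53 = 8.625 m²; P = b + 2y√(1+z²) = 1.2 + 2×1.53×3.068 = 10.59 m.
Hydraulic radius R = A/P = 8.625/10.59 = 0.8147 m.
Rearranging Manning's equation: n = (1/Q) A R^(2/3) S^(1/2) = (1/2.99) × 8.625 × 0.8147^(2/3) × √0.00024 = 0.039.

n = 0.039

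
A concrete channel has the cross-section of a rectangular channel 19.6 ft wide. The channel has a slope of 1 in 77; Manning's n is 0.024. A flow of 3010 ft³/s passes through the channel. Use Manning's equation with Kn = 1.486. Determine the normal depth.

Manning's equation rearranged: A R^(2/3) = nQ / (1.486·√S) = 0.024 × 3010 / (1.486 × √0.01299) = 426.6.
Try y = 9.09 ft: A R^(2/3) = 501 — high.
Try y = 5.57 ft: A R^(2/3) = 254.1 — low.
Try y = 8.07 ft: A R^(2/3) = 426.4 — close enough.

y_n = 8.07 ft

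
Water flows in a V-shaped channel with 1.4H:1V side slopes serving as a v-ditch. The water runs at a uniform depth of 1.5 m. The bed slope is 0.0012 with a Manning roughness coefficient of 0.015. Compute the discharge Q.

Q = 5.23 m³/s

For a triangular section with side slope z = 1.4: A = zy² = 1.4×1.5² = 3.15 m²; P = 2y√(1+z²) = 2×1.5×1.72 = 5.161 m.
Hydraulic radius R = A/P = 3.15/5.161 = 0.6103 m.
Manning's equation: Q = (1/n) A R^(2/3) S^(1/2) = (1/0.015) × 3.15 × 0.6103^(2/3) × 0.0012^(1/2) = 5.23 m³/s.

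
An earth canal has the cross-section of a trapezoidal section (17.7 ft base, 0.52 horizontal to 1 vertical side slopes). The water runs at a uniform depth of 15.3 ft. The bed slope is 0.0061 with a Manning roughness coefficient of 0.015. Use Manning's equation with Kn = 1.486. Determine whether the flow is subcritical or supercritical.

supercritical

With bottom width b = 17.7 ft and side slope z = 0.52: A = (b + zy)y = (17.7 + 0.52×15.3)×15.3 = 392.5 ft²; P = b + 2y√(1+z²) = 17.7 + 2×15.3×1.127 = 52.19 ft.
Hydraulic radius R = A/P = 392.5/52.19 = 7.521 ft.
V = (1.486/n) R^(2/3) √S = (1.486/0.015) × 7.521^(2/3) × √0.0061 = 29.7 ft/s. Hydraulic depth D_h = A/T = 392.5/33.61 = 11.68 ft.
Froude number Fr = V/√(g·D_h) = 29.7/√(32.2×11.68) = 1.53, which is greater than 1, so the flow is supercritical.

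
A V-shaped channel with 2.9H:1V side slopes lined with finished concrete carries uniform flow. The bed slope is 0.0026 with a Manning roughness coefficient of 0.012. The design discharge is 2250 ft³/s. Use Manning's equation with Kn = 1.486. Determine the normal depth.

y_n = 7.33 ft

Manning's equation rearranged: A R^(2/3) = nQ / (1.486·√S) = 0.012 × 2250 / (1.486 × √0.0026) = 356.3.
Trying y = 5 ft: A R^(2/3) = 128.6 — short.
Trying y = 8.19 ft: A R^(2/3) = 479.6 — over.
Trying y = 7.33 ft: A R^(2/3) = 356.8 — ≈ 356.3.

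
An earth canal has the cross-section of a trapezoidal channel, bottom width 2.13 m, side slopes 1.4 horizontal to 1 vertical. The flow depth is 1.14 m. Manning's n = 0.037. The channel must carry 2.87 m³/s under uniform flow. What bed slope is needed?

With bottom width b = 2.13 m and side slope z = 1.4: A = (b + zy)y = (2.13 + 1.4×1.14)×1.14 = 4.248 m²; P = b + 2y√(1+z²) = 2.13 + 2×1.14×1.72 = 6.053 m.
Hydraulic radius R = A/P = 4.248/6.053 = 0.7018 m.
From Manning's equation, S = [nQ / (1 A R^(2/3))]² = [0.037 × 2.87 / (1 × 4.248 × 0.7018^(2/3))]² = 0.001.

S = 0.001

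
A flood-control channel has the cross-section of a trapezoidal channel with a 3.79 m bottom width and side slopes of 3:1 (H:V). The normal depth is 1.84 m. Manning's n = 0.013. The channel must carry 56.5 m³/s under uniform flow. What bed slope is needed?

S = 0.0016

With bottom width b = 3.79 m and side slope z = 3: A = (b + zy)y = (3.79 + 3×1.84)×1.84 = 17.13 m²; P = b + 2y√(1+z²) = 3.79 + 2×1.84×3.162 = 15.43 m.
Hydraulic radius R = A/P = 17.13/15.43 = 1.11 m.
From Manning's equation, S = [nQ / (1 A R^(2/3))]² = [0.013 × 56.5 / (1 × 17.13 × 1.11^(2/3))]² = 0.0016.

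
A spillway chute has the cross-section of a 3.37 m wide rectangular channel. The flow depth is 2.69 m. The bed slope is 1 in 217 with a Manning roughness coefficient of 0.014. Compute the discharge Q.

Flow area A = b·y = 3.37 × 2.69 = 9.065 m². Wetted perimeter P = b + 2y = 3.37 + 2×2.69 = 8.75 m.
Hydraulic radius R = A/P = 9.065/8.75 = 1.036 m.
Manning's equation: Q = (1/n) A R^(2/3) S^(1/2) = (1/0.014) × 9.065 × 1.036^(2/3) × 0.004608^(1/2) = 45 m³/s.

Q = 45 m³/s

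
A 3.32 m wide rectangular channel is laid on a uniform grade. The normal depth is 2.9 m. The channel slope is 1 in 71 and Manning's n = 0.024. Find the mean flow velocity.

V = 5.13 m/s

Flow area A = b·y = 3.32 × 2.9 = 9.628 m². Wetted perimeter P = b + 2y = 3.32 + 2×2.9 = 9.12 m.
Hydraulic radius R = A/P = 9.628/9.12 = 1.056 m.
From Manning's equation, V = (1/n) R^(2/3) S^(1/2) = (1/0.024) × 1.056^(2/3) × 0.01408^(1/2) = 5.13 m/s.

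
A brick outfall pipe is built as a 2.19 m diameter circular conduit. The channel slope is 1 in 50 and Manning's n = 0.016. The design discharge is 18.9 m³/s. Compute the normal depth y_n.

Manning's equation rearranged: A R^(2/3) = nQ / (1·√S) = 0.016 × 18.9 / (√0.02) = 2.138.
Trying y = 1.39 m: A R^(2/3) = 1.842 — low.
Trying y = 1.55 m: A R^(2/3) = 2.141 — close enough.

y_n = 1.55 m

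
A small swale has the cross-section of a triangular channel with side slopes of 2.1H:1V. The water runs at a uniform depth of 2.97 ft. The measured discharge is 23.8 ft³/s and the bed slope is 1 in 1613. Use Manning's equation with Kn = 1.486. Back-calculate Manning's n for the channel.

For a triangular section with side slope z = 2.1: A = zy² = 2.1×2.97² = 18.52 ft²; P = 2y√(1+z²) = 2×2.97×2.326 = 13.82 ft.
Hydraulic radius R = A/P = 18.52/13.82 = 1.341 ft.
Rearranging Manning's equation: n = (1.486/Q) A R^(2/3) S^(1/2) = (1.486/23.8) × 18.52 × 1.341^(2/3) × √0.00062 = 0.035.

n = 0.035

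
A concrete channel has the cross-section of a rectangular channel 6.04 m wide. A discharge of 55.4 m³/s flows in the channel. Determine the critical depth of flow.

y_c = 2.05 m

For a rectangular channel, critical depth y_c = (q²/g)^(1/3) where q = Q/b = 55.4/6.04 = 9.172 m²/s.
So y_c = (9.172²/9.81)^(1/3) = 2.05 m.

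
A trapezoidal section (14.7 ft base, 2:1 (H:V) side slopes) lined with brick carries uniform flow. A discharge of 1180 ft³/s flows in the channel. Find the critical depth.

At critical depth, Q² T / (g A³) = 1, i.e. A³/T = Q²/g = 1180²/32.2 = 43240.
At y = 5.63 ft: A³/T = 83880 — too large.
At y = 3.86 ft: A³/T = 21500 — too small.
At y = 4.7 ft: A³/T = 43380 — close enough.

y_c = 4.7 ft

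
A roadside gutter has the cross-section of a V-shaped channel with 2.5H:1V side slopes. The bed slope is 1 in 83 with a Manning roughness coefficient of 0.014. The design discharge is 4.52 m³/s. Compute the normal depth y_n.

Manning's equation rearranged: A R^(2/3) = nQ / (1·√S) = 0.014 × 4.52 / (√0.01205) = 0.5765.
At y = 0.782 m: A R^(2/3) = 0.778 — high.
At y = 0.628 m: A R^(2/3) = 0.4335 — low.
At y = 0.699 m: A R^(2/3) = 0.5768 — ≈ 0.5765.

y_n = 0.699 m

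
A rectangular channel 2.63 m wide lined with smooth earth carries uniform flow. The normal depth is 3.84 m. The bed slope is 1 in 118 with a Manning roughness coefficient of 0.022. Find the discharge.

Q = 41.7 m³/s

Flow area A = b·y = 2.63 × 3.84 = 10.1 m². Wetted perimeter P = b + 2y = 2.63 + 2×3.84 = 10.31 m.
Hydraulic radius R = A/P = 10.1/10.31 = 0.9796 m.
Manning's equation: Q = (1/n) A R^(2/3) S^(1/2) = (1/0.022) × 10.1 × 0.9796^(2/3) × 0.008475^(1/2) = 41.7 m³/s.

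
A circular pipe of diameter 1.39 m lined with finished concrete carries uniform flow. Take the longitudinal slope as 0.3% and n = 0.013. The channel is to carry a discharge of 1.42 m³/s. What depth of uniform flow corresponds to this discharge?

y_n = 0.653 m

Manning's equation rearranged: A R^(2/3) = nQ / (1·√S) = 0.013 × 1.42 / (√0.003) = 0.337.
At y = 0.492 m: A R^(2/3) = 0.2014 — too small.
At y = 0.815 m: A R^(2/3) = 0.4863 — too large.
At y = 0.653 m: A R^(2/3) = 0.3369 — close enough.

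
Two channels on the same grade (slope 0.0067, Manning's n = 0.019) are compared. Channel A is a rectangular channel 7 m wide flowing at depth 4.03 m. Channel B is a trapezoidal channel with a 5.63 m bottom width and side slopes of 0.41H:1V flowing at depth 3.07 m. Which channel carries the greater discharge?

channel A

Channel A: Flow area A = b·y = 7 × 4.03 = 28.21 m². Wetted perimeter P = b + 2y = 7 + 2×4.03 = 15.06 m. Hydraulic radius R = A/P = 28.21/15.06 = 1.873 m. Q_A = (1/0.019)·28.21·1.873^(2/3)·√0.0067 = 184.7 m³/s.
Channel B: With bottom width b = 5.63 m and side slope z = 0.41: A = (b + zy)y = (5.63 + 0.41×3.07)×3.07 = 21.15 m²; P = b + 2y√(1+z²) = 5.63 + 2×3.07×1.081 = 12.27 m. Hydraulic radius R = A/P = 21.15/12.27 = 1.724 m. Q_B = (1/0.019)·21.15·1.724^(2/3)·√0.0067 = 131 m³/s.
Q_A = 184.7 m³/s vs Q_B = 131 m³/s, so channel A carries more.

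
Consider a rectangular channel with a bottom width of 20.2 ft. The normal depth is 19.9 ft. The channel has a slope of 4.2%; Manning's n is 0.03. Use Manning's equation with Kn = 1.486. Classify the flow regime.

supercritical

Flow area A = b·y = 20.2 × 19.9 = 402 ft². Wetted perimeter P = b + 2y = 20.2 + 2×19.9 = 60 ft.
Hydraulic radius R = A/P = 402/60 = 6.7 ft.
V = (1.486/n) R^(2/3) √S = (1.486/0.03) × 6.7^(2/3) × √0.042 = 36.08 ft/s. Hydraulic depth D_h = A/T = 402/20.2 = 19.9 ft.
Froude number Fr = V/√(g·D_h) = 36.08/√(32.2×19.9) = 1.43, which is greater than 1, so the flow is supercritical.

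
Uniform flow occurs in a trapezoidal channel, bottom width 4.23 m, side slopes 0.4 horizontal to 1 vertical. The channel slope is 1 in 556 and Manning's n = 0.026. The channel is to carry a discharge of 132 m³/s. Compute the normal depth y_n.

Manning's equation rearranged: A R^(2/3) = nQ / (1·√S) = 0.026 × 132 / (√0.001799) = 80.93.
Trying y = 8.02 m: A R^(2/3) = 117.8 — too large.
Trying y = 5.18 m: A R^(2/3) = 53.9 — too small.
Trying y = 6.53 m: A R^(2/3) = 81.02 — close enough.

y_n = 6.53 m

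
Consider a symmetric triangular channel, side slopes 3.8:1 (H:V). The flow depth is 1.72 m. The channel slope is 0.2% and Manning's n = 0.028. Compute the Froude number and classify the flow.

For a triangular section with side slope z = 3.8: A = zy² = 3.8×1.72² = 11.24 m²; P = 2y√(1+z²) = 2×1.72×3.929 = 13.52 m.
Hydraulic radius R = A/P = 11.24/13.52 = 0.8317 m.
V = (1/n) R^(2/3) √S = (1/0.028) × 0.8317^(2/3) × √0.002 = 1.413 m/s. Hydraulic depth D_h = A/T = 11.24/13.07 = 0.86 m.
Froude number Fr = V/√(g·D_h) = 1.413/√(9.81×0.86) = 0.486, which is less than 1, so the flow is subcritical.

subcritical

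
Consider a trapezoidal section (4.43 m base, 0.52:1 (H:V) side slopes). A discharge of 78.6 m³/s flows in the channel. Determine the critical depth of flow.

At critical depth, Q² T / (g A³) = 1, i.e. A³/T = Q²/g = 78.6²/9.81 = 629.8.
At y = 2.43 m: A³/T = 380.7 — short.
At y = 2.83 m: A³/T = 631.8 — ≈ 629.8.

y_c = 2.83 m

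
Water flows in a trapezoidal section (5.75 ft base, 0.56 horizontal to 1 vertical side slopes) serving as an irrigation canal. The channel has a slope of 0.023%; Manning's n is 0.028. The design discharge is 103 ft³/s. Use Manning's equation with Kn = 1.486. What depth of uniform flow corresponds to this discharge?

Manning's equation rearranged: A R^(2/3) = nQ / (1.486·√S) = 0.028 × 103 / (1.486 × √0.00023) = 128.
Try y = 5.45 ft: A R^(2/3) = 91.39 — low.
Try y = 8.35 ft: A R^(2/3) = 200.6 — high.
Try y = 6.56 ft: A R^(2/3) = 127.8 — ≈ 128.

y_n = 6.56 ft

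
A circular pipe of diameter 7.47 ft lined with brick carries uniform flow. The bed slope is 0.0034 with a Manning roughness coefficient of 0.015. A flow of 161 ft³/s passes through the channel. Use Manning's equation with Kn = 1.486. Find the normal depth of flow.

Manning's equation rearranged: A R^(2/3) = nQ / (1.486·√S) = 0.015 × 161 / (1.486 × √0.0034) = 27.87.
Try y = 3.8 ft: A R^(2/3) = 34.21 — high.
Try y = 2.83 ft: A R^(2/3) = 20.26 — low.
Try y = 3.37 ft: A R^(2/3) = 27.81 — matches.

y_n = 3.37 ft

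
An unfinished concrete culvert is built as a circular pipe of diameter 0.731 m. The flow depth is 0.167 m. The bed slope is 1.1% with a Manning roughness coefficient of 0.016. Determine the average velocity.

V = 1.4 m/s

For a circular section of diameter D = 0.731 m at depth y = 0.167 m, the central angle is θ = 2 arccos(1 − 2y/D) = 1.993 rad. Then A = (D²/8)(θ − sin θ) = 0.07223 m² and P = Dθ/2 = 0.7286 m.
Hydraulic radius R = A/P = 0.07223/0.7286 = 0.09913 m.
From Manning's equation, V = (1/n) R^(2/3) S^(1/2) = (1/0.016) × 0.09913^(2/3) × 0.011^(1/2) = 1.4 m/s.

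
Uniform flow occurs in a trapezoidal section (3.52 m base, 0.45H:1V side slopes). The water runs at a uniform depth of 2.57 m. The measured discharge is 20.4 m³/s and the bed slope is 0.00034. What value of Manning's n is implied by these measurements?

With bottom width b = 3.52 m and side slope z = 0.45: A = (b + zy)y = (3.52 + 0.45×2.57)×2.57 = 12.02 m²; P = b + 2y√(1+z²) = 3.52 + 2×2.57×1.097 = 9.156 m.
Hydraulic radius R = A/P = 12.02/9.156 = 1.313 m.
Rearranging Manning's equation: n = (1/Q) A R^(2/3) S^(1/2) = (1/20.4) × 12.02 × 1.313^(2/3) × √0.00034 = 0.013.

n = 0.013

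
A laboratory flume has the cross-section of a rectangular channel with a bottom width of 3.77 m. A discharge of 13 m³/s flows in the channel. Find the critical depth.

y_c = 1.07 m

For a rectangular channel, critical depth y_c = (q²/g)^(1/3) where q = Q/b = 13/3.77 = 3.448 m²/s.
So y_c = (3.448²/9.81)^(1/3) = 1.07 m.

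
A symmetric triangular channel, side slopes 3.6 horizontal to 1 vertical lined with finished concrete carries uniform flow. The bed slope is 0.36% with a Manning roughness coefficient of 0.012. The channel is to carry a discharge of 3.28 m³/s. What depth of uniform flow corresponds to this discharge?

Manning's equation rearranged: A R^(2/3) = nQ / (1·√S) = 0.012 × 3.28 / (√0.0036) = 0.656.
Trying y = 0.749 m: A R^(2/3) = 1.024 — high.
Trying y = 0.634 m: A R^(2/3) = 0.6563 — ≈ 0.656.

y_n = 0.634 m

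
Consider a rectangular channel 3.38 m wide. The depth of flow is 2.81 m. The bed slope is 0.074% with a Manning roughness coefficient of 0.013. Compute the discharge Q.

Flow area A = b·y = 3.38 × 2.81 = 9.498 m². Wetted perimeter P = b + 2y = 3.38 + 2×2.81 = 9 m.
Hydraulic radius R = A/P = 9.498/9 = 1.055 m.
Manning's equation: Q = (1/n) A R^(2/3) S^(1/2) = (1/0.013) × 9.498 × 1.055^(2/3) × 0.00074^(1/2) = 20.6 m³/s.

Q = 20.6 m³/s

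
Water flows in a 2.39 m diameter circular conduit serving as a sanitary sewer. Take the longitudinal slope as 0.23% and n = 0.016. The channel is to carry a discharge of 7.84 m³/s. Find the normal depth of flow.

Manning's equation rearranged: A R^(2/3) = nQ / (1·√S) = 0.016 × 7.84 / (√0.0023) = 2.616.
Try y = 1.47 m: A R^(2/3) = 2.22 — too small.
Try y = 1.92 m: A R^(2/3) = 3.124 — too large.
Try y = 1.65 m: A R^(2/3) = 2.616 — ≈ 2.616.

y_n = 1.65 m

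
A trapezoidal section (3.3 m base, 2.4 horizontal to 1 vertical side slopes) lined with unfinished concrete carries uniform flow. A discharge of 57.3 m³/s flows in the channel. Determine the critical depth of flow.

At critical depth, Q² T / (g A³) = 1, i.e. A³/T = Q²/g = 57.3²/9.81 = 334.7.
Try y = 1.43 m: A³/T = 87.78 — too small.
Try y = 2.01 m: A³/T = 336.3 — matches.

y_c = 2.01 m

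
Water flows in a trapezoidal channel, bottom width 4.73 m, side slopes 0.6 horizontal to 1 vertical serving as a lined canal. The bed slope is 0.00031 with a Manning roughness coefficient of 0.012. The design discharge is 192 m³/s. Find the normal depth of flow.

y_n = 7.05 m

Manning's equation rearranged: A R^(2/3) = nQ / (1·√S) = 0.012 × 192 / (√0.00031) = 130.9.
Try y = 7.62 m: A R^(2/3) = 152.3 — too large.
Try y = 6.31 m: A R^(2/3) = 105.8 — too small.
Try y = 7.05 m: A R^(2/3) = 130.9 — matches.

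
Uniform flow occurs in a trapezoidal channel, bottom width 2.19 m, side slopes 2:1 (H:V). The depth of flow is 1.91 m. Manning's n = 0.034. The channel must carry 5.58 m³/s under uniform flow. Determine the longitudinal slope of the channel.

With bottom width b = 2.19 m and side slope z = 2: A = (b + zy)y = (2.19 + 2×1.91)×1.91 = 11.48 m²; P = b + 2y√(1+z²) = 2.19 + 2×1.91×2.236 = 10.73 m.
Hydraulic radius R = A/P = 11.48/10.73 = 1.07 m.
From Manning's equation, S = [nQ / (1 A R^(2/3))]² = [0.034 × 5.58 / (1 × 11.48 × 1.07^(2/3))]² = 0.00025.

S = 0.00025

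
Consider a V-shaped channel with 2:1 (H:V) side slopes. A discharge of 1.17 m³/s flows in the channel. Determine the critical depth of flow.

At critical depth, Q² T / (g A³) = 1, i.e. A³/T = Q²/g = 1.17²/9.81 = 0.1395.
At y = 0.472 m: A³/T = 0.04685 — too small.
At y = 0.587 m: A³/T = 0.1394 — ≈ 0.1395.

y_c = 0.587 m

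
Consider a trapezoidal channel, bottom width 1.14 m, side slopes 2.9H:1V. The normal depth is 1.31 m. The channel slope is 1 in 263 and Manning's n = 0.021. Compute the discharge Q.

With bottom width b = 1.14 m and side slope z = 2.9: A = (b + zy)y = (1.14 + 2.9×1.31)×1.31 = 6.47 m²; P = b + 2y√(1+z²) = 1.14 + 2×1.31×3.068 = 9.177 m.
Hydraulic radius R = A/P = 6.47/9.177 = 0.705 m.
Manning's equation: Q = (1/n) A R^(2/3) S^(1/2) = (1/0.021) × 6.47 × 0.705^(2/3) × 0.003802^(1/2) = 15 m³/s.

Q = 15 m³/s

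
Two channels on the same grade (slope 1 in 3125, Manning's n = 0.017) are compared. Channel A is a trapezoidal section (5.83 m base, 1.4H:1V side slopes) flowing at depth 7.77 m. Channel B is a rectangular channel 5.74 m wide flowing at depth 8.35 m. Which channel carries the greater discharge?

channel A

Channel A: With bottom width b = 5.83 m and side slope z = 1.4: A = (b + zy)y = (5.83 + 1.4×7.77)×7.77 = 129.8 m²; P = b + 2y√(1+z²) = 5.83 + 2×7.77×1.72 = 32.57 m. Hydraulic radius R = A/P = 129.8/32.57 = 3.986 m. Q_A = (1/0.017)·129.8·3.986^(2/3)·√0.00032 = 343.4 m³/s.
Channel B: Flow area A = b·y = 5.74 × 8.35 = 47.93 m². Wetted perimeter P = b + 2y = 5.74 + 2×8.35 = 22.44 m. Hydraulic radius R = A/P = 47.93/22.44 = 2.136 m. Q_B = (1/0.017)·47.93·2.136^(2/3)·√0.00032 = 83.65 m³/s.
Q_A = 343.4 m³/s vs Q_B = 83.65 m³/s, so channel A carries more.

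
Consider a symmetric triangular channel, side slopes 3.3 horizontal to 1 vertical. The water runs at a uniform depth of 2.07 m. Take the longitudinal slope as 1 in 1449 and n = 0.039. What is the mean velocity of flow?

V = 0.669 m/s

For a triangular section with side slope z = 3.3: A = zy² = 3.3×2.07² = 14.14 m²; P = 2y√(1+z²) = 2×2.07×3.448 = 14.28 m.
Hydraulic radius R = A/P = 14.14/14.28 = 0.9905 m.
From Manning's equation, V = (1/n) R^(2/3) S^(1/2) = (1/0.039) × 0.9905^(2/3) × 0.0006901^(1/2) = 0.669 m/s.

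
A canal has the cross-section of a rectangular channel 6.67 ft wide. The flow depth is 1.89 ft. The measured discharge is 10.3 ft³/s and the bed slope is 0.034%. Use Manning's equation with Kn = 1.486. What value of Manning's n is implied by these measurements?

Flow area A = b·y = 6.67 × 1.89 = 12.61 ft². Wetted perimeter P = b + 2y = 6.67 + 2×1.89 = 10.45 ft.
Hydraulic radius R = A/P = 12.61/10.45 = 1.206 ft.
Rearranging Manning's equation: n = (1.486/Q) A R^(2/3) S^(1/2) = (1.486/10.3) × 12.61 × 1.206^(2/3) × √0.00034 = 0.038.

n = 0.038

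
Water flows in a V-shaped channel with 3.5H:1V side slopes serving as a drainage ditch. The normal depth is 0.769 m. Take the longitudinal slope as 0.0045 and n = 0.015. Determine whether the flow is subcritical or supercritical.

For a triangular section with side slope z = 3.5: A = zy² = 3.5×0.769² = 2.07 m²; P = 2y√(1+z²) = 2×0.769×3.64 = 5.598 m.
Hydraulic radius R = A/P = 2.07/5.598 = 0.3697 m.
V = (1/n) R^(2/3) √S = (1/0.015) × 0.3697^(2/3) × √0.0045 = 2.304 m/s. Hydraulic depth D_h = A/T = 2.07/5.383 = 0.3845 m.
Froude number Fr = V/√(g·D_h) = 2.304/√(9.81×0.3845) = 1.19, which is greater than 1, so the flow is supercritical.

supercritical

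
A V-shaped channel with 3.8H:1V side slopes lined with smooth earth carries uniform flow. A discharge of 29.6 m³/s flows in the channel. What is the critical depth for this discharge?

y_c = 1.65 m

At critical depth, Q² T / (g A³) = 1, i.e. A³/T = Q²/g = 29.6²/9.81 = 89.31.
Trying y = 1.19 m: A³/T = 17.23 — short.
Trying y = 1.65 m: A³/T = 88.3 — ≈ 89.31.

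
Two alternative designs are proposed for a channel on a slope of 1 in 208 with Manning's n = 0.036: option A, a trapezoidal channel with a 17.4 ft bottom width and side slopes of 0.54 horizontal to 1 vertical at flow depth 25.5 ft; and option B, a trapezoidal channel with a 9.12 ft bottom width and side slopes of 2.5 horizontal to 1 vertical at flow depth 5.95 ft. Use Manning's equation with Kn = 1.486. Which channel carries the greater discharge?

Channel A: With bottom width b = 17.4 ft and side slope z = 0.54: A = (b + zy)y = (17.4 + 0.54×25.5)×25.5 = 794.8 ft²; P = b + 2y√(1+z²) = 17.4 + 2×25.5×1.136 = 75.36 ft. Hydraulic radius R = A/P = 794.8/75.36 = 10.55 ft. Q_A = (1.486/0.036)·794.8·10.55^(2/3)·√0.004808 = 10940 ft³/s.
Channel B: With bottom width b = 9.12 ft and side slope z = 2.5: A = (b + zy)y = (9.12 + 2.5×5.95)×5.95 = 142.8 ft²; P = b + 2y√(1+z²) = 9.12 + 2×5.95×2.693 = 41.16 ft. Hydraulic radius R = A/P = 142.8/41.16 = 3.469 ft. Q_B = (1.486/0.036)·142.8·3.469^(2/3)·√0.004808 = 936.3 ft³/s.
Q_A = 10940 ft³/s vs Q_B = 936.3 ft³/s, so channel A carries more.

channel A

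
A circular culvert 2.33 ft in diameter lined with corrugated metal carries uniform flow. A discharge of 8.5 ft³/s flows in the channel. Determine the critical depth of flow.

At critical depth, Q² T / (g A³) = 1, i.e. A³/T = Q²/g = 8.5²/32.2 = 2.244.
At y = 1.26 ft: A³/T = 5.61 — too large.
At y = 0.991 ft: A³/T = 2.24 — close enough.

y_c = 0.991 ft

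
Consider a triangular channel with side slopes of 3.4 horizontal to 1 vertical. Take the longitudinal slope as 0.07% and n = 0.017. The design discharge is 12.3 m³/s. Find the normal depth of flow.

Manning's equation rearranged: A R^(2/3) = nQ / (1·√S) = 0.017 × 12.3 / (√0.0007) = 7.903.
Trying y = 1.25 m: A R^(2/3) = 3.778 — short.
Trying y = 1.83 m: A R^(2/3) = 10.44 — over.
Trying y = 1.65 m: A R^(2/3) = 7.92 — close enough.

y_n = 1.65 m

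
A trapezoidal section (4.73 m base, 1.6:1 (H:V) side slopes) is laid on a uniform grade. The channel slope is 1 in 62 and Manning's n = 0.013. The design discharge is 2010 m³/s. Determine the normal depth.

Manning's equation rearranged: A R^(2/3) = nQ / (1·√S) = 0.013 × 2010 / (√0.01613) = 205.7.
At y = 5.16 m: A R^(2/3) = 132.1 — too small.
At y = 6.3 m: A R^(2/3) = 205.7 — ≈ 205.7.

y_n = 6.3 m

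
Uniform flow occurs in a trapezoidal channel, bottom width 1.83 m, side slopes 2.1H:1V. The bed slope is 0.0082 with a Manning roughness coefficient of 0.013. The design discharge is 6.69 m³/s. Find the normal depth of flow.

y_n = 0.585 m

Manning's equation rearranged: A R^(2/3) = nQ / (1·√S) = 0.013 × 6.69 / (√0.0082) = 0.9604.
Trying y = 0.72 m: A R^(2/3) = 1.443 — high.
Trying y = 0.399 m: A R^(2/3) = 0.4651 — low.
Trying y = 0.585 m: A R^(2/3) = 0.9602 — matches.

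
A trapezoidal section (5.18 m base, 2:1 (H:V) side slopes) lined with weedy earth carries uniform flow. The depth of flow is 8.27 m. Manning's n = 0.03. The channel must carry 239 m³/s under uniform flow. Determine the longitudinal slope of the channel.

With bottom width b = 5.18 m and side slope z = 2: A = (b + zy)y = (5.18 + 2×8.27)×8.27 = 179.6 m²; P = b + 2y√(1+z²) = 5.18 + 2×8.27×2.236 = 42.16 m.
Hydraulic radius R = A/P = 179.6/42.16 = 4.26 m.
From Manning's equation, S = [nQ / (1 A R^(2/3))]² = [0.03 × 239 / (1 × 179.6 × 4.26^(2/3))]² = 0.000231.

S = 0.000231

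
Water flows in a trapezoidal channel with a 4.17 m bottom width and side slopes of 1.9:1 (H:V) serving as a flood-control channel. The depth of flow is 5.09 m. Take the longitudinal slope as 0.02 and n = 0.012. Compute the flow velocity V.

With bottom width b = 4.17 m and side slope z = 1.9: A = (b + zy)y = (4.17 + 1.9×5.09)×5.09 = 70.45 m²; P = b + 2y√(1+z²) = 4.17 + 2×5.09×2.147 = 26.03 m.
Hydraulic radius R = A/P = 70.45/26.03 = 2.707 m.
From Manning's equation, V = (1/n) R^(2/3) S^(1/2) = (1/0.012) × 2.707^(2/3) × 0.02^(1/2) = 22.9 m/s.

V = 22.9 m/s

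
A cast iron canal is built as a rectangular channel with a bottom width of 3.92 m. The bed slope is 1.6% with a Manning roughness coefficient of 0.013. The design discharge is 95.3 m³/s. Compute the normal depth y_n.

y_n = 2.38 m

Manning's equation rearranged: A R^(2/3) = nQ / (1·√S) = 0.013 × 95.3 / (√0.016) = 9.794.
Trying y = 1.63 m: A R^(2/3) = 5.912 — low.
Trying y = 2.66 m: A R^(2/3) = 11.3 — high.
Trying y = 2.38 m: A R^(2/3) = 9.789 — matches.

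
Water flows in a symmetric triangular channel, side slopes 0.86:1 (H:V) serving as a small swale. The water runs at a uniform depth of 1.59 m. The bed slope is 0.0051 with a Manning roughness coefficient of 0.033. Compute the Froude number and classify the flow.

For a triangular section with side slope z = 0.86: A = zy² = 0.86×1.59² = 2.174 m²; P = 2y√(1+z²) = 2×1.59×1.319 = 4.194 m.
Hydraulic radius R = A/P = 2.174/4.194 = 0.5184 m.
V = (1/n) R^(2/3) √S = (1/0.033) × 0.5184^(2/3) × √0.0051 = 1.396 m/s. Hydraulic depth D_h = A/T = 2.174/2.735 = 0.795 m.
Froude number Fr = V/√(g·D_h) = 1.396/√(9.81×0.795) = 0.5, which is less than 1, so the flow is subcritical.

subcritical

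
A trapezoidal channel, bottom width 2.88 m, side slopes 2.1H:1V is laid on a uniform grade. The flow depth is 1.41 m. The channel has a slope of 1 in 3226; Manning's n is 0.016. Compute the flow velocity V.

With bottom width b = 2.88 m and side slope z = 2.1: A = (b + zy)y = (2.88 + 2.1×1.41)×1.41 = 8.236 m²; P = b + 2y√(1+z²) = 2.88 + 2×1.41×2.326 = 9.439 m.
Hydraulic radius R = A/P = 8.236/9.439 = 0.8725 m.
From Manning's equation, V = (1/n) R^(2/3) S^(1/2) = (1/0.016) × 0.8725^(2/3) × 0.00031^(1/2) = 1 m/s.

V = 1 m/s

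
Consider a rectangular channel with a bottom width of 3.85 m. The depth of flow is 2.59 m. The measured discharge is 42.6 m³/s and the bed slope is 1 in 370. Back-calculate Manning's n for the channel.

Flow area A = b·y = 3.85 × 2.59 = 9.971 m². Wetted perimeter P = b + 2y = 3.85 + 2×2.59 = 9.03 m.
Hydraulic radius R = A/P = 9.971/9.03 = 1.104 m.
Rearranging Manning's equation: n = (1/Q) A R^(2/3) S^(1/2) = (1/42.6) × 9.971 × 1.104^(2/3) × √0.002703 = 0.013.

n = 0.013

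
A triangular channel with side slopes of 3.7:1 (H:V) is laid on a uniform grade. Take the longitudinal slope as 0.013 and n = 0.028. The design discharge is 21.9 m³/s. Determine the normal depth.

y_n = 1.38 m

Manning's equation rearranged: A R^(2/3) = nQ / (1·√S) = 0.028 × 21.9 / (√0.013) = 5.378.
Trying y = 1.15 m: A R^(2/3) = 3.305 — low.
Trying y = 1.73 m: A R^(2/3) = 9.82 — high.
Trying y = 1.38 m: A R^(2/3) = 5.374 — close enough.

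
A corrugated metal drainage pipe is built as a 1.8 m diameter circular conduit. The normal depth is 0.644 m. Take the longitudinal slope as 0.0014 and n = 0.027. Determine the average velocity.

For a circular section of diameter D = 1.8 m at depth y = 0.644 m, the central angle is θ = 2 arccos(1 − 2y/D) = 2.565 rad. Then A = (D²/8)(θ − sin θ) = 0.8178 m² and P = Dθ/2 = 2.308 m.
Hydraulic radius R = A/P = 0.8178/2.308 = 0.3543 m.
From Manning's equation, V = (1/n) R^(2/3) S^(1/2) = (1/0.027) × 0.3543^(2/3) × 0.0014^(1/2) = 0.694 m/s.

V = 0.694 m/s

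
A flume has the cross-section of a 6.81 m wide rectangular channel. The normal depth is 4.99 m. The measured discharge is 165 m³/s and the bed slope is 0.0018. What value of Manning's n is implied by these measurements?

Flow area A = b·y = 6.81 × 4.99 = 33.98 m². Wetted perimeter P = b + 2y = 6.81 + 2×4.99 = 16.79 m.
Hydraulic radius R = A/P = 33.98/16.79 = 2.024 m.
Rearranging Manning's equation: n = (1/Q) A R^(2/3) S^(1/2) = (1/165) × 33.98 × 2.024^(2/3) × √0.0018 = 0.014.

n = 0.014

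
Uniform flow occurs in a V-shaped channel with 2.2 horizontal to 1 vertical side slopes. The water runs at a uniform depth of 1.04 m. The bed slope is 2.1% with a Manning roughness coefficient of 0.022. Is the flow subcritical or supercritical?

For a triangular section with side slope z = 2.2: A = zy² = 2.2×1.04² = 2.38 m²; P = 2y√(1+z²) = 2×1.04×2.417 = 5.027 m.
Hydraulic radius R = A/P = 2.38/5.027 = 0.4734 m.
V = (1/n) R^(2/3) √S = (1/0.022) × 0.4734^(2/3) × √0.021 = 4.001 m/s. Hydraulic depth D_h = A/T = 2.38/4.576 = 0.52 m.
Froude number Fr = V/√(g·D_h) = 4.001/√(9.81×0.52) = 1.77, which is greater than 1, so the flow is supercritical.

supercritical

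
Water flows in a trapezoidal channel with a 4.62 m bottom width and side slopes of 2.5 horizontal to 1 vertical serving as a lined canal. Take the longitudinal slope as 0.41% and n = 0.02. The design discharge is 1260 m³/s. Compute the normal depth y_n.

Manning's equation rearranged: A R^(2/3) = nQ / (1·√S) = 0.02 × 1260 / (√0.0041) = 393.6.
Try y = 8 m: A R^(2/3) = 506.9 — high.
Try y = 5.92 m: A R^(2/3) = 247 — low.
Try y = 7.2 m: A R^(2/3) = 393.3 — close enough.

y_n = 7.2 m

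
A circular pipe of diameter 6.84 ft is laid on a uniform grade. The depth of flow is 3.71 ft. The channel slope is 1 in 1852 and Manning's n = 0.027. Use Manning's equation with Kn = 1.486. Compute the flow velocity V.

For a circular section of diameter D = 6.84 ft at depth y = 3.71 ft, the central angle is θ = 2 arccos(1 − 2y/D) = 3.311 rad. Then A = (D²/8)(θ − sin θ) = 20.35 ft² and P = Dθ/2 = 11.32 ft.
Hydraulic radius R = A/P = 20.35/11.32 = 1.797 ft.
From Manning's equation, V = (1.486/n) R^(2/3) S^(1/2) = (1.486/0.027) × 1.797^(2/3) × 0.00054^(1/2) = 1.89 ft/s.

V = 1.89 ft/s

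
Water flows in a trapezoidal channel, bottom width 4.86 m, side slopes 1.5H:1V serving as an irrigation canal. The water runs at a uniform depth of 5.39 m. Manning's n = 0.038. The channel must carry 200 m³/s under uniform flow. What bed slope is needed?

With bottom width b = 4.86 m and side slope z = 1.5: A = (b + zy)y = (4.86 + 1.5×5.39)×5.39 = 69.77 m²; P = b + 2y√(1+z²) = 4.86 + 2×5.39×1.803 = 24.29 m.
Hydraulic radius R = A/P = 69.77/24.29 = 2.872 m.
From Manning's equation, S = [nQ / (1 A R^(2/3))]² = [0.038 × 200 / (1 × 69.77 × 2.872^(2/3))]² = 0.00291.

S = 0.00291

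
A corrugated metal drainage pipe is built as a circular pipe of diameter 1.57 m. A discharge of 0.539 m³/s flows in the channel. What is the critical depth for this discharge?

y_c = 0.364 m

At critical depth, Q² T / (g A³) = 1, i.e. A³/T = Q²/g = 0.539²/9.81 = 0.02961.
Trying y = 0.29 m: A³/T = 0.01221 — low.
Trying y = 0.459 m: A³/T = 0.07328 — high.
Trying y = 0.364 m: A³/T = 0.02972 — close enough.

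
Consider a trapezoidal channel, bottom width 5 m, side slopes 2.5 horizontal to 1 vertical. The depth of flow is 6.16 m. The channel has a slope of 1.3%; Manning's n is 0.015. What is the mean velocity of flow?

With bottom width b = 5 m and side slope z = 2.5: A = (b + zy)y = (5 + 2.5×6.16)×6.16 = 125.7 m²; P = b + 2y√(1+z²) = 5 + 2×6.16×2.693 = 38.17 m.
Hydraulic radius R = A/P = 125.7/38.17 = 3.292 m.
From Manning's equation, V = (1/n) R^(2/3) S^(1/2) = (1/0.015) × 3.292^(2/3) × 0.013^(1/2) = 16.8 m/s.

V = 16.8 m/s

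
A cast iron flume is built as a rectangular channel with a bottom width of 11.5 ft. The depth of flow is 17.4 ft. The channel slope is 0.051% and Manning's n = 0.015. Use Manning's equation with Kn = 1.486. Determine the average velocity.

V = 5.94 ft/s

Flow area A = b·y = 11.5 × 17.4 = 200.1 ft². Wetted perimeter P = b + 2y = 11.5 + 2×17.4 = 46.3 ft.
Hydraulic radius R = A/P = 200.1/46.3 = 4.322 ft.
From Manning's equation, V = (1.486/n) R^(2/3) S^(1/2) = (1.486/0.015) × 4.322^(2/3) × 0.00051^(1/2) = 5.94 ft/s.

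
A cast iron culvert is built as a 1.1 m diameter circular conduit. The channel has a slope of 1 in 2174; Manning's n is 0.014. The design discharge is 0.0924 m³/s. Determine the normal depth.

y_n = 0.288 m

Manning's equation rearranged: A R^(2/3) = nQ / (1·√S) = 0.014 × 0.0924 / (√0.00046) = 0.06032.
Try y = 0.324 m: A R^(2/3) = 0.07595 — high.
Try y = 0.234 m: A R^(2/3) = 0.03986 — low.
Try y = 0.288 m: A R^(2/3) = 0.06031 — ≈ 0.06032.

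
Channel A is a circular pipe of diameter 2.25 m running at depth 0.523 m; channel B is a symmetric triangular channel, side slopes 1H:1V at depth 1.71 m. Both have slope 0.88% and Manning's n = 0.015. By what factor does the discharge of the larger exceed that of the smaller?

Channel A: For a circular section of diameter D = 2.25 m at depth y = 0.523 m, the central angle is θ = 2 arccos(1 − 2y/D) = 2.012 rad. Then A = (D²/8)(θ − sin θ) = 0.7013 m² and P = Dθ/2 = 2.264 m. Hydraulic radius R = A/P = 0.7013/2.264 = 0.3098 m. Q_A = (1/0.015)·0.7013·0.3098^(2/3)·√0.0088 = 2.008 m³/s.
Channel B: For a triangular section with side slope z = 1: A = zy² = 1×1.71² = 2.924 m²; P = 2y√(1+z²) = 2×1.71×1.414 = 4.837 m. Hydraulic radius R = A/P = 2.924/4.837 = 0.6046 m. Q_B = (1/0.015)·2.924·0.6046^(2/3)·√0.0088 = 13.08 m³/s.
The larger discharge is 13.08 m³/s and the smaller is 2.008 m³/s; the ratio is 6.51.

6.51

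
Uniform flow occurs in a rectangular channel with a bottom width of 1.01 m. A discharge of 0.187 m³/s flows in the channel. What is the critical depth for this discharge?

y_c = 0.152 m

For a rectangular channel, critical depth y_c = (q²/g)^(1/3) where q = Q/b = 0.187/1.01 = 0.1851 m²/s.
So y_c = (0.1851²/9.81)^(1/3) = 0.152 m.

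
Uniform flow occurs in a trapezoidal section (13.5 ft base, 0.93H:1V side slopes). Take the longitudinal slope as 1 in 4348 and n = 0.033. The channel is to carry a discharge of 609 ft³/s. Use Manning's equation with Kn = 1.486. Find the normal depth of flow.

y_n = 11.2 ft

Manning's equation rearranged: A R^(2/3) = nQ / (1.486·√S) = 0.033 × 609 / (1.486 × √0.00023) = 891.8.
Trying y = 8.5 ft: A R^(2/3) = 528.8 — short.
Trying y = 12.9 ft: A R^(2/3) = 1175 — over.
Trying y = 11.2 ft: A R^(2/3) = 891.8 — ≈ 891.8.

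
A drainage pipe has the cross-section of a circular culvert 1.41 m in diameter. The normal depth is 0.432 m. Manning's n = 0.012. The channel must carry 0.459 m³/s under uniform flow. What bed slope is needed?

S = 0.0012

For a circular section of diameter D = 1.41 m at depth y = 0.432 m, the central angle is θ = 2 arccos(1 − 2y/D) = 2.346 rad. Then A = (D²/8)(θ − sin θ) = 0.4056 m² and P = Dθ/2 = 1.654 m.
Hydraulic radius R = A/P = 0.4056/1.654 = 0.2452 m.
From Manning's equation, S = [nQ / (1 A R^(2/3))]² = [0.012 × 0.459 / (1 × 0.4056 × 0.2452^(2/3))]² = 0.0012.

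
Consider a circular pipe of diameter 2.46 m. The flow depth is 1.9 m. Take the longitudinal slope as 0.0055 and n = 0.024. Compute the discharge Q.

Q = 10 m³/s

For a circular section of diameter D = 2.46 m at depth y = 1.9 m, the central angle is θ = 2 arccos(1 − 2y/D) = 4.294 rad. Then A = (D²/8)(θ − sin θ) = 3.939 m² and P = Dθ/2 = 5.281 m.
Hydraulic radius R = A/P = 3.939/5.281 = 0.7459 m.
Manning's equation: Q = (1/n) A R^(2/3) S^(1/2) = (1/0.024) × 3.939 × 0.7459^(2/3) × 0.0055^(1/2) = 10 m³/s.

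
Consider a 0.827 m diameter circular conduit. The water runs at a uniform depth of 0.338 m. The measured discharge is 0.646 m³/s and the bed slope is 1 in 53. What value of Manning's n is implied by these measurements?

n = 0.014

For a circular section of diameter D = 0.827 m at depth y = 0.338 m, the central angle is θ = 2 arccos(1 − 2y/D) = 2.774 rad. Then A = (D²/8)(θ − sin θ) = 0.2065 m² and P = Dθ/2 = 1.147 m.
Hydraulic radius R = A/P = 0.2065/1.147 = 0.18 m.
Rearranging Manning's equation: n = (1/Q) A R^(2/3) S^(1/2) = (1/0.646) × 0.2065 × 0.18^(2/3) × √0.01887 = 0.014.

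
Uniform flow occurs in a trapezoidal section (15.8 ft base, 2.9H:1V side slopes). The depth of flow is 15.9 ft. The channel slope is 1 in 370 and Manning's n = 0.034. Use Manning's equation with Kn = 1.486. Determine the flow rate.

Q = 9450 ft³/s

With bottom width b = 15.8 ft and side slope z = 2.9: A = (b + zy)y = (15.8 + 2.9×15.9)×15.9 = 984.4 ft²; P = b + 2y√(1+z²) = 15.8 + 2×15.9×3.068 = 113.3 ft.
Hydraulic radius R = A/P = 984.4/113.3 = 8.684 ft.
Manning's equation: Q = (1.486/n) A R^(2/3) S^(1/2) = (1.486/0.034) × 984.4 × 8.684^(2/3) × 0.002703^(1/2) = 9450 ft³/s.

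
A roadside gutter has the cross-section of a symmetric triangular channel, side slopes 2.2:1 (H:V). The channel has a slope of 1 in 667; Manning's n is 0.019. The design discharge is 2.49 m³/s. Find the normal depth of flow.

Manning's equation rearranged: A R^(2/3) = nQ / (1·√S) = 0.019 × 2.49 / (√0.001499) = 1.222.
Try y = 1.13 m: A R^(2/3) = 1.803 — over.
Try y = 0.719 m: A R^(2/3) = 0.5401 — short.
Try y = 0.977 m: A R^(2/3) = 1.223 — matches.

y_n = 0.977 m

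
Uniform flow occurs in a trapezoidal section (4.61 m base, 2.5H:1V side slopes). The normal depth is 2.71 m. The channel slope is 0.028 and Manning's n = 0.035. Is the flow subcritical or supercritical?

With bottom width b = 4.61 m and side slope z = 2.5: A = (b + zy)y = (4.61 + 2.5×2.71)×2.71 = 30.85 m²; P = b + 2y√(1+z²) = 4.61 + 2×2.71×2.693 = 19.2 m.
Hydraulic radius R = A/P = 30.85/19.2 = 1.607 m.
V = (1/n) R^(2/3) √S = (1/0.035) × 1.607^(2/3) × √0.028 = 6.558 m/s. Hydraulic depth D_h = A/T = 30.85/18.16 = 1.699 m.
Froude number Fr = V/√(g·D_h) = 6.558/√(9.81×1.699) = 1.61, which is greater than 1, so the flow is supercritical.

supercritical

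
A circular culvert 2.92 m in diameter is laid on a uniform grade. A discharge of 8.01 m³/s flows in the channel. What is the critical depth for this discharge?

y_c = 1.22 m

At critical depth, Q² T / (g A³) = 1, i.e. A³/T = Q²/g = 8.01²/9.81 = 6.54.
Trying y = 1.56 m: A³/T = 16.56 — high.
Trying y = 1.01 m: A³/T = 3.126 — low.
Trying y = 1.22 m: A³/T = 6.466 — ≈ 6.54.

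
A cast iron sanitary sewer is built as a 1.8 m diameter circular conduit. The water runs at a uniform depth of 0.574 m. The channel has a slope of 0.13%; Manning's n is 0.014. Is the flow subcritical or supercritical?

For a circular section of diameter D = 1.8 m at depth y = 0.574 m, the central angle is θ = 2 arccos(1 − 2y/D) = 2.4 rad. Then A = (D²/8)(θ − sin θ) = 0.6986 m² and P = Dθ/2 = 2.16 m.
Hydraulic radius R = A/P = 0.6986/2.16 = 0.3234 m.
V = (1/n) R^(2/3) √S = (1/0.014) × 0.3234^(2/3) × √0.0013 = 1.213 m/s. Hydraulic depth D_h = A/T = 0.6986/1.678 = 0.4164 m.
Froude number Fr = V/√(g·D_h) = 1.213/√(9.81×0.4164) = 0.6, which is less than 1, so the flow is subcritical.

subcritical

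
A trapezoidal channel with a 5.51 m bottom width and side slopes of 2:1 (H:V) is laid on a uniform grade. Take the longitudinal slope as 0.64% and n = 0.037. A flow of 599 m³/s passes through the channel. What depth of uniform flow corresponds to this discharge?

Manning's equation rearranged: A R^(2/3) = nQ / (1·√S) = 0.037 × 599 / (√0.0064) = 277.
Trying y = 7.89 m: A R^(2/3) = 431.5 — too large.
Trying y = 4.63 m: A R^(2/3) = 129.6 — too small.
Trying y = 6.51 m: A R^(2/3) = 277.2 — close enough.

y_n = 6.51 m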